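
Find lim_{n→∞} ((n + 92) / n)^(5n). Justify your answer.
lim = e^460

Rewrite as (1 + 92/n)^(5n). By the standard limit (1 + x/n)^n → e^x, we have (1 + 92/n)^n → e^92, and raising to the 5th power gives e^460.
More precisely, ln[(1 + 92/n)^(5n)] = 5n · ln(1 + 92/n) = 5n · (92/n + O(1/n^2)) = 460 + O(1/n) → 460.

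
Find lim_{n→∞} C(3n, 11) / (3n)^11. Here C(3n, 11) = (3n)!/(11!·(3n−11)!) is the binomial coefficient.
lim = 1/11! = 1/39916800

With N = 3n → ∞: C(N, 11) / N^11 = [N(N−1)…(N−10)] / (11! · N^11) = (1/11!) · 1 · (1 − 1/(3n)) · … · (1 − 10/(3n)). Each factor → 1 as N → ∞, so the limit is 1/11! = 1/39916800.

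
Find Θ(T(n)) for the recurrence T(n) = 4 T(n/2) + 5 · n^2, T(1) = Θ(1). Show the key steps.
T(n) = Θ(n^2 log n)

log_2 4 = 2, and f(n) = 5 · n^2 = Θ(n^(log_2 4)). This is Case 2 of the master theorem: T(n) = Θ(f(n) · log n) = Θ(n^2 log n).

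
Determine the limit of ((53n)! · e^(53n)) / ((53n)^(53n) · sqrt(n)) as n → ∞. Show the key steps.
lim = sqrt(2π·53)

Stirling: (53n)! ~ sqrt(2π·53n) · (53n/e)^(53n). Hence
  (53n)! · e^(53n) / (53n)^(53n) ~ sqrt(2π·53n).
Dividing by sqrt(n): sqrt(2π·53n) / sqrt(n) = sqrt(2π·53) · n^((1−1)/2), so the limit is sqrt(2π·53).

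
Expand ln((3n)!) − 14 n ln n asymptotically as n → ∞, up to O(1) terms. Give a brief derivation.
ln((3n)!) − 14 n ln n = −11 n ln n + 3(ln 3 − 1) n + (1/2) ln(2π·3n) + O(1/n)

Stirling: ln((3n)!) = 3n ln(3n) − 3n + (1/2) ln(2π·3n) + O(1/n).
Expand 3n ln(3n) = 3n (ln n + ln 3) = 3n ln n + 3n ln 3.
Subtract 14n ln n: leading term is (3 − 14) n ln n = −11 n ln n. The next term is 3n ln 3 − 3n = 3(ln 3 − 1) n. Then the (1/2) ln(2π·3n) correction.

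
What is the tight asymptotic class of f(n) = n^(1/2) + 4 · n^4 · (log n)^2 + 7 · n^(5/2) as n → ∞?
f(n) ∈ Θ(n^4 · (log n)^2)

Compare the terms by growth order. For large n, n^a · (log n)^b dominates n^a' · (log n)^b' iff a > a', or (a = a' and b > b'). Ranking the 3 terms shows the dominant one is 4 · n^4 · (log n)^2. Hence f(n) ∈ Θ(n^4 · (log n)^2).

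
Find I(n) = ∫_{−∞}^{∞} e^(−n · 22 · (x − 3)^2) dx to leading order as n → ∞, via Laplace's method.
I(n) = sqrt(π/(22n))

Here φ(x) = 22 · (x − 3)^2 has its unique minimum at x* = 3 with φ(x*) = 0 and φ''(x*) = 44. Laplace's method gives
  I(n) ~ e^(−n φ(x*)) · sqrt(2π / (n · φ''(x*))) = sqrt(2π / (44n)) = sqrt(π/(22n)).
This is exact: substituting u = (x − 3)·sqrt(22n) gives I(n) = (1/sqrt(22n)) ∫_{−∞}^{∞} e^(−u^2) du = sqrt(π/(22n)).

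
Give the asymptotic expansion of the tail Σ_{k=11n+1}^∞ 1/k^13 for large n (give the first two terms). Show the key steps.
Σ_{k>11n} 1/k^13 = 1/(12 · (11n)^12) − 1/(2 · (11n)^13) + O(1/(11n)^14)

Compare to the integral: ∫_{11n}^∞ x^(−13) dx = [−x^(−12)/12]_{11n}^∞ = 1/((13−1)·(11n)^12). The Euler-Maclaurin correction adds −f(11n)/2 = −1/(2·(11n)^13). Euler-Maclaurin then gives
  Σ_{k>11n} 1/k^13 = ∫_{11n}^∞ dx/x^13 − 1/(2·(11n)^13) + O(1/(11n)^14).
(Equivalently this is ζ(13) − Σ_{k≤11n} 1/k^13.)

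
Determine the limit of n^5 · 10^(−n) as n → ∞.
lim = 0

Exponentials with base > 1 dominate every fixed polynomial: for any fixed c, n^c / 10^n → 0 as n → ∞ (e.g. by the ratio test, or by writing 10^n = e^(n ln 10) and noting e^(n ln 10) / n^c → ∞). Hence n^5 · 10^(−n) = n^5 / 10^n → 0.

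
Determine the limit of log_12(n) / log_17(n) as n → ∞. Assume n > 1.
lim = ln(17) / ln(12) = log_12(17)

Change of base: log_12(n) = ln n / ln 12 and log_17(n) = ln n / ln 17. The ratio is (ln n / ln 12) · (ln 17 / ln n) = ln 17 / ln 12, a constant independent of n. So the limit is ln 17 / ln 12 = log_12(17).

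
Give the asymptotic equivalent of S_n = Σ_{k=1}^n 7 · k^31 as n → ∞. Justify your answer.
S_n ~ 7 · n^32 / 32

By integral comparison (Euler-Maclaurin), Σ_{k=1}^n 7 · k^31 = 7 · ∫_0^n x^31 dx + O(n^31) = 7 · n^32/32 + O(n^31). (Equivalently, Faulhaber's formula gives the same leading term.)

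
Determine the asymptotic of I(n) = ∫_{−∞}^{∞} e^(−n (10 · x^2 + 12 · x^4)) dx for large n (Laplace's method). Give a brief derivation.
I(n) ~ sqrt(π/(10n))

φ(x) = 10 · x^2 + 12 · x^4 has its unique global minimum at x* = 0 (since φ'(x) = 20x + 48x^3 = 0 only at x = 0 for real x with both coefficients positive, and φ → ∞ as |x| → ∞). At x* = 0, φ(0) = 0 and φ''(0) = 20. Laplace's method then gives
  I(n) ~ sqrt(2π / (n · φ''(0))) · e^(−n φ(0)) = sqrt(2π / (20n)) = sqrt(π/(10n)).
The 12 · x^4 term contributes only at subleading order (an O(1/n) relative correction).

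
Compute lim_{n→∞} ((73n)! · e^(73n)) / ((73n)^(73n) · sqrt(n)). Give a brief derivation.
lim = sqrt(2π·73)

Stirling: (73n)! ~ sqrt(2π·73n) · (73n/e)^(73n). Hence
  (73n)! · e^(73n) / (73n)^(73n) ~ sqrt(2π·73n).
Dividing by sqrt(n): sqrt(2π·73n) / sqrt(n) = sqrt(2π·73) · n^((1−1)/2), so the limit is sqrt(2π·73).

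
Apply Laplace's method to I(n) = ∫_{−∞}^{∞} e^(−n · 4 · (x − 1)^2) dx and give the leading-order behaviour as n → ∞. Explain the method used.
I(n) = sqrt(π/(4n))

Here φ(x) = 4 · (x − 1)^2 has its unique minimum at x* = 1 with φ(x*) = 0 and φ''(x*) = 8. Laplace's method gives
  I(n) ~ e^(−n φ(x*)) · sqrt(2π / (n · φ''(x*))) = sqrt(2π / (8n)) = sqrt(π/(4n)).
This is exact: substituting u = (x − 1)·sqrt(4n) gives I(n) = (1/sqrt(4n)) ∫_{−∞}^{∞} e^(−u^2) du = sqrt(π/(4n)).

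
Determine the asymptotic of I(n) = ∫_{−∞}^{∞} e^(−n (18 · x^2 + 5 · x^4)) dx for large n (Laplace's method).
I(n) ~ sqrt(π/(18n))

φ(x) = 18 · x^2 + 5 · x^4 has its unique global minimum at x* = 0 (since φ'(x) = 36x + 20x^3 = 0 only at x = 0 for real x with both coefficients positive, and φ → ∞ as |x| → ∞). At x* = 0, φ(0) = 0 and φ''(0) = 36. Laplace's method then gives
  I(n) ~ sqrt(2π / (n · φ''(0))) · e^(−n φ(0)) = sqrt(2π / (36n)) = sqrt(π/(18n)).
The 5 · x^4 term contributes only at subleading order (an O(1/n) relative correction).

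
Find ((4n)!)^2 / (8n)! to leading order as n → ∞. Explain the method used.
((4n)!)^2/(8n)! ~ ((2π·4n)^(1/2) / sqrt(2)) · 2^(−2·4n)  →  0

Write N = 4n. Stirling: N! ~ sqrt(2π N)(N/e)^N and (2N)! ~ sqrt(2π·2N)·(2N/e)^(2N).
  (N!)^2/(2N)! ~ (2π N)^(2/2) (N/e)^(2N) / [sqrt(2π·2N) (2N/e)^(2N)]
     = (2π N)^(2/2) / sqrt(2π·2N) · (N/(2N))^(2N)
     = (2π N)^((2−1)/2) / sqrt(2) · 2^(−2N).
Since 2^2 > 1, the factor 2^(−2N) decays exponentially, so the ratio → 0. Substituting N = 4n gives the stated form.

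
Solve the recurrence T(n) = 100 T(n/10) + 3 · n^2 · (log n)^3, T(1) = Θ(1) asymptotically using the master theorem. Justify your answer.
T(n) = Θ(n^2 · (log n)^4)

Here log_10 100 = 2 and f(n) = 3 · n^2 · (log n)^3 = Θ(n^(log_10 100) · (log n)^3). This is the extended Case 2 of the master theorem (f matches the critical exponent up to log factors), giving T(n) = Θ(n^(log_10 100) · (log n)^(3+1)) = Θ(n^2 · (log n)^4).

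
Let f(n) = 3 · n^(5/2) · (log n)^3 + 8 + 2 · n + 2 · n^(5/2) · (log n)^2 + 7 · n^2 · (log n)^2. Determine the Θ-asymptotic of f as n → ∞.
f(n) ∈ Θ(n^(5/2) · (log n)^3)

Compare the terms by growth order. For large n, n^a · (log n)^b dominates n^a' · (log n)^b' iff a > a', or (a = a' and b > b'). Ranking the 5 terms shows the dominant one is 3 · n^(5/2) · (log n)^3. Hence f(n) ∈ Θ(n^(5/2) · (log n)^3).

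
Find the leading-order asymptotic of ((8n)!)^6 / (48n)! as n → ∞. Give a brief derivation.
((8n)!)^6/(48n)! ~ ((2π·8n)^(5/2) / sqrt(6)) · 6^(−6·8n)  →  0

Write N = 8n. Stirling: N! ~ sqrt(2π N)(N/e)^N and (6N)! ~ sqrt(2π·6N)·(6N/e)^(6N).
  (N!)^6/(6N)! ~ (2π N)^(6/2) (N/e)^(6N) / [sqrt(2π·6N) (6N/e)^(6N)]
     = (2π N)^(6/2) / sqrt(2π·6N) · (N/(6N))^(6N)
     = (2π N)^((6−1)/2) / sqrt(6) · 6^(−6N).
Since 6^6 > 1, the factor 6^(−6N) decays exponentially, so the ratio → 0. Substituting N = 8n gives the stated form.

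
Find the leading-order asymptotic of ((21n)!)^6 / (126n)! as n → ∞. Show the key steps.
((21n)!)^6/(126n)! ~ ((2π·21n)^(5/2) / sqrt(6)) · 6^(−6·21n)  →  0

Write N = 21n. Stirling: N! ~ sqrt(2π N)(N/e)^N and (6N)! ~ sqrt(2π·6N)·(6N/e)^(6N).
  (N!)^6/(6N)! ~ (2π N)^(6/2) (N/e)^(6N) / [sqrt(2π·6N) (6N/e)^(6N)]
     = (2π N)^(6/2) / sqrt(2π·6N) · (N/(6N))^(6N)
     = (2π N)^((6−1)/2) / sqrt(6) · 6^(−6N).
Since 6^6 > 1, the factor 6^(−6N) decays exponentially, so the ratio → 0. Substituting N = 21n gives the stated form.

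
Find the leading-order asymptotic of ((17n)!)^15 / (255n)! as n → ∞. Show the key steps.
((17n)!)^15/(255n)! ~ ((2π·17n)^(14/2) / sqrt(15)) · 15^(−15·17n)  →  0

Write N = 17n. Stirling: N! ~ sqrt(2π N)(N/e)^N and (15N)! ~ sqrt(2π·15N)·(15N/e)^(15N).
  (N!)^15/(15N)! ~ (2π N)^(15/2) (N/e)^(15N) / [sqrt(2π·15N) (15N/e)^(15N)]
     = (2π N)^(15/2) / sqrt(2π·15N) · (N/(15N))^(15N)
     = (2π N)^((15−1)/2) / sqrt(15) · 15^(−15N).
Since 15^15 > 1, the factor 15^(−15N) decays exponentially, so the ratio → 0. Substituting N = 17n gives the stated form.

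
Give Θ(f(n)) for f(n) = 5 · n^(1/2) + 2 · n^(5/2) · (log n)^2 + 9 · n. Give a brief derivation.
f(n) ∈ Θ(n^(5/2) · (log n)^2)

Compare the terms by growth order. For large n, n^a · (log n)^b dominates n^a' · (log n)^b' iff a > a', or (a = a' and b > b'). Ranking the 3 terms shows the dominant one is 2 · n^(5/2) · (log n)^2. Hence f(n) ∈ Θ(n^(5/2) · (log n)^2).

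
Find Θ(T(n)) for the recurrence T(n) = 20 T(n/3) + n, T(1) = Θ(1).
T(n) = Θ(n^(log_3 20))

Master theorem: compare f(n) = n to n^(log_3 20) where log_3 20 ≈ 2.727. Since 1 < log_3 20, we have f(n) = O(n^(log_3 20 − ε)) for some ε > 0 — Case 1. Hence T(n) = Θ(n^(log_3 20)).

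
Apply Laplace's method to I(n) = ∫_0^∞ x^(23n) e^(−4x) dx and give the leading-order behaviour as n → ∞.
I(n) ~ (sqrt(2π·23n) / 4) · (23n/(4e))^(23n)

Write the integrand as exp(23n ln x − 4x) and set f(x) = 23n ln x − 4x. Then f'(x) = 23n/x − 4 = 0 at x* = 23n/4, and f''(x*) = −23n/x*^2 = −4^2/(23n). Laplace's method (interior maximum) gives
  I(n) ~ e^(f(x*)) · sqrt(2π / |f''(x*)|)
        = exp(23n ln(23n/4) − 23n) · sqrt(2π · 23n / 4^2)
        = (23n/4)^(23n) e^(−23n) · sqrt(2π·23n) / 4
        = (sqrt(2π·23n) / 4) · (23n/(4e))^(23n).
This matches Γ(23n+1)/4^(23n+1) with Stirling applied to Γ.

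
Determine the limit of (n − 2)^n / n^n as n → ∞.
lim = e^(−2)

Rewrite as (1 − 2/n)^(n). By the standard limit (1 + x/n)^n → e^x, we have (1 − 2/n)^n → e^(−2), and raising to the 1st power gives e^(−2).
More precisely, ln[(1 − 2/n)^(n)] = n · ln(1 − 2/n) = n · (-2/n + O(1/n^2)) = -2 + O(1/n) → -2.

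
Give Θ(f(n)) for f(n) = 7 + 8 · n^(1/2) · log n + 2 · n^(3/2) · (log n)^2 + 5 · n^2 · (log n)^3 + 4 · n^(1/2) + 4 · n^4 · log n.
f(n) ∈ Θ(n^4 · log n)

Compare the terms by growth order. For large n, n^a · (log n)^b dominates n^a' · (log n)^b' iff a > a', or (a = a' and b > b'). Ranking the 6 terms shows the dominant one is 4 · n^4 · log n. Hence f(n) ∈ Θ(n^4 · log n).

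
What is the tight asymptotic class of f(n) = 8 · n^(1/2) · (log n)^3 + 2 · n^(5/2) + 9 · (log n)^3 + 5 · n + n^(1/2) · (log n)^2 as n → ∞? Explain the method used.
f(n) ∈ Θ(n^(5/2))

Compare the terms by growth order. For large n, n^a · (log n)^b dominates n^a' · (log n)^b' iff a > a', or (a = a' and b > b'). Ranking the 5 terms shows the dominant one is 2 · n^(5/2). Hence f(n) ∈ Θ(n^(5/2)).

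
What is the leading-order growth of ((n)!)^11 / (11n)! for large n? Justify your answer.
((n)!)^11/(11n)! ~ ((2π·n)^(10/2) / sqrt(11)) · 11^(−11·n)  →  0

Write N = n. Stirling: N! ~ sqrt(2π N)(N/e)^N and (11N)! ~ sqrt(2π·11N)·(11N/e)^(11N).
  (N!)^11/(11N)! ~ (2π N)^(11/2) (N/e)^(11N) / [sqrt(2π·11N) (11N/e)^(11N)]
     = (2π N)^(11/2) / sqrt(2π·11N) · (N/(11N))^(11N)
     = (2π N)^((11−1)/2) / sqrt(11) · 11^(−11N).
Since 11^11 > 1, the factor 11^(−11N) decays exponentially, so the ratio → 0. Substituting N = n gives the stated form.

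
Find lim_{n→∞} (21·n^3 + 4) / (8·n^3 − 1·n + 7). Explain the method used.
lim = 21/8

For large n the leading n^3 terms dominate both numerator and denominator. Dividing top and bottom by n^3, every other term tends to 0, leaving 21/8.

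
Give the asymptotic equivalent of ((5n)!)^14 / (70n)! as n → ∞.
((5n)!)^14/(70n)! ~ ((2π·5n)^(13/2) / sqrt(14)) · 14^(−14·5n)  →  0

Write N = 5n. Stirling: N! ~ sqrt(2π N)(N/e)^N and (14N)! ~ sqrt(2π·14N)·(14N/e)^(14N).
  (N!)^14/(14N)! ~ (2π N)^(14/2) (N/e)^(14N) / [sqrt(2π·14N) (14N/e)^(14N)]
     = (2π N)^(14/2) / sqrt(2π·14N) · (N/(14N))^(14N)
     = (2π N)^((14−1)/2) / sqrt(14) · 14^(−14N).
Since 14^14 > 1, the factor 14^(−14N) decays exponentially, so the ratio → 0. Substituting N = 5n gives the stated form.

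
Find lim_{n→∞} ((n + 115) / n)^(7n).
lim = e^805

Rewrite as (1 + 115/n)^(7n). By the standard limit (1 + x/n)^n → e^x, we have (1 + 115/n)^n → e^115, and raising to the 7th power gives e^805.
More precisely, ln[(1 + 115/n)^(7n)] = 7n · ln(1 + 115/n) = 7n · (115/n + O(1/n^2)) = 805 + O(1/n) → 805.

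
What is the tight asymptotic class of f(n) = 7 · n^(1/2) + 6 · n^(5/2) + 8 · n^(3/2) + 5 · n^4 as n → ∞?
f(n) ∈ Θ(n^4)

Compare the terms by growth order. For large n, n^a · (log n)^b dominates n^a' · (log n)^b' iff a > a', or (a = a' and b > b'). Ranking the 4 terms shows the dominant one is 5 · n^4. Hence f(n) ∈ Θ(n^4).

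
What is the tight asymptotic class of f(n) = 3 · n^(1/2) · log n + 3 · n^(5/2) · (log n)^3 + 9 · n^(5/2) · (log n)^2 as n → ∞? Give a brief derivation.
f(n) ∈ Θ(n^(5/2) · (log n)^3)

Compare the terms by growth order. For large n, n^a · (log n)^b dominates n^a' · (log n)^b' iff a > a', or (a = a' and b > b'). Ranking the 3 terms shows the dominant one is 3 · n^(5/2) · (log n)^3. Hence f(n) ∈ Θ(n^(5/2) · (log n)^3).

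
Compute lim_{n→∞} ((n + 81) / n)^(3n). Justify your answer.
lim = e^243

Rewrite as (1 + 81/n)^(3n). By the standard limit (1 + x/n)^n → e^x, we have (1 + 81/n)^n → e^81, and raising to the 3rd power gives e^243.
More precisely, ln[(1 + 81/n)^(3n)] = 3n · ln(1 + 81/n) = 3n · (81/n + O(1/n^2)) = 243 + O(1/n) → 243.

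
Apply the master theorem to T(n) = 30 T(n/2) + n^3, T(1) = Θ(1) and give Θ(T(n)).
T(n) = Θ(n^(log_2 30))

Master theorem: compare f(n) = n^3 to n^(log_2 30) where log_2 30 ≈ 4.907. Since 3 < log_2 30, we have f(n) = O(n^(log_2 30 − ε)) for some ε > 0 — Case 1. Hence T(n) = Θ(n^(log_2 30)).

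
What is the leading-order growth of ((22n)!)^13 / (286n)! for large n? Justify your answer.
((22n)!)^13/(286n)! ~ ((2π·22n)^(12/2) / sqrt(13)) · 13^(−13·22n)  →  0

Write N = 22n. Stirling: N! ~ sqrt(2π N)(N/e)^N and (13N)! ~ sqrt(2π·13N)·(13N/e)^(13N).
  (N!)^13/(13N)! ~ (2π N)^(13/2) (N/e)^(13N) / [sqrt(2π·13N) (13N/e)^(13N)]
     = (2π N)^(13/2) / sqrt(2π·13N) · (N/(13N))^(13N)
     = (2π N)^((13−1)/2) / sqrt(13) · 13^(−13N).
Since 13^13 > 1, the factor 13^(−13N) decays exponentially, so the ratio → 0. Substituting N = 22n gives the stated form.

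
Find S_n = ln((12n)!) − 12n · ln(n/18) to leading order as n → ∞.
S_n ~ 12n · (ln 216 − 1) + O(ln n)

Stirling: ln((12n)!) = 12n ln(12n) − 12n + O(ln n).
  S_n = 12n ln(12n) − 12n − 12n ln(n/18) + O(ln n)
      = 12n ln(12n) − 12n ln n + 12n ln 18 − 12n + O(ln n)
      = 12n ln 12 + 12n ln 18 − 12n + O(ln n)
      = 12n (ln 216 − 1) + O(ln n).
Numerically ln(216) − 1 ≈ 4.3753.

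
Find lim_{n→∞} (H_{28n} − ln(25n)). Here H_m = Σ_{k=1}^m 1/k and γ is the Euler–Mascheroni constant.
lim = ln(28/25) + γ

By Euler-Maclaurin, H_m = ln m + γ + O(1/m). So
  H_{28n} − ln(25n) = ln(28n) + γ − ln(25n) + O(1/n)
                       = ln(28/25) + γ + O(1/n).
Hence the limit is ln(28/25) + γ.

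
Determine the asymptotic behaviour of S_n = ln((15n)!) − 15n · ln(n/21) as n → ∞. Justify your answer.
S_n ~ 15n · (ln 315 − 1) + O(ln n)

Stirling: ln((15n)!) = 15n ln(15n) − 15n + O(ln n).
  S_n = 15n ln(15n) − 15n − 15n ln(n/21) + O(ln n)
      = 15n ln(15n) − 15n ln n + 15n ln 21 − 15n + O(ln n)
      = 15n ln 15 + 15n ln 21 − 15n + O(ln n)
      = 15n (ln 315 − 1) + O(ln n).
Numerically ln(315) − 1 ≈ 4.7526.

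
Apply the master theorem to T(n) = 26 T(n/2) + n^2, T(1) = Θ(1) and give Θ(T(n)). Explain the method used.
T(n) = Θ(n^(log_2 26))

Master theorem: compare f(n) = n^2 to n^(log_2 26) where log_2 26 ≈ 4.700. Since 2 < log_2 26, we have f(n) = O(n^(log_2 26 − ε)) for some ε > 0 — Case 1. Hence T(n) = Θ(n^(log_2 26)).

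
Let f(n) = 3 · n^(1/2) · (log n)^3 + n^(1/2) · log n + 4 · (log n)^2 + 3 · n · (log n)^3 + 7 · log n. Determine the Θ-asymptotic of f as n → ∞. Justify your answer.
f(n) ∈ Θ(n · (log n)^3)

Compare the terms by growth order. For large n, n^a · (log n)^b dominates n^a' · (log n)^b' iff a > a', or (a = a' and b > b'). Ranking the 5 terms shows the dominant one is 3 · n · (log n)^3. Hence f(n) ∈ Θ(n · (log n)^3).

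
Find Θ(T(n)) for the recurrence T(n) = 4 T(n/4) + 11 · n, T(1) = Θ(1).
T(n) = Θ(n log n)

log_4 4 = 1, and f(n) = 11 · n = Θ(n^(log_4 4)). This is Case 2 of the master theorem: T(n) = Θ(f(n) · log n) = Θ(n log n).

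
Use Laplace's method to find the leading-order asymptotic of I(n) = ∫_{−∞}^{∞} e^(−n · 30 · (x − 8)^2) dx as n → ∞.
I(n) = sqrt(π/(30n))

Here φ(x) = 30 · (x − 8)^2 has its unique minimum at x* = 8 with φ(x*) = 0 and φ''(x*) = 60. Laplace's method gives
  I(n) ~ e^(−n φ(x*)) · sqrt(2π / (n · φ''(x*))) = sqrt(2π / (60n)) = sqrt(π/(30n)).
This is exact: substituting u = (x − 8)·sqrt(30n) gives I(n) = (1/sqrt(30n)) ∫_{−∞}^{∞} e^(−u^2) du = sqrt(π/(30n)).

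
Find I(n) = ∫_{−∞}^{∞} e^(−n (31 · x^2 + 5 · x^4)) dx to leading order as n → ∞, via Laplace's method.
I(n) ~ sqrt(π/(31n))

φ(x) = 31 · x^2 + 5 · x^4 has its unique global minimum at x* = 0 (since φ'(x) = 62x + 20x^3 = 0 only at x = 0 for real x with both coefficients positive, and φ → ∞ as |x| → ∞). At x* = 0, φ(0) = 0 and φ''(0) = 62. Laplace's method then gives
  I(n) ~ sqrt(2π / (n · φ''(0))) · e^(−n φ(0)) = sqrt(2π / (62n)) = sqrt(π/(31n)).
The 5 · x^4 term contributes only at subleading order (an O(1/n) relative correction).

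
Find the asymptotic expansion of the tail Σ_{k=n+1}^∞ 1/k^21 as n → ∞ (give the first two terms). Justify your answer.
Σ_{k>n} 1/k^21 = 1/(20 · n^20) − 1/(2 · n^21) + O(1/n^22)

Compare to the integral: ∫_{n}^∞ x^(−21) dx = [−x^(−20)/20]_{n}^∞ = 1/((21−1)·n^20). The Euler-Maclaurin correction adds −f(n)/2 = −1/(2·n^21). Euler-Maclaurin then gives
  Σ_{k>n} 1/k^21 = ∫_{n}^∞ dx/x^21 − 1/(2·n^21) + O(1/n^22).
(Equivalently this is ζ(21) − Σ_{k≤n} 1/k^21.)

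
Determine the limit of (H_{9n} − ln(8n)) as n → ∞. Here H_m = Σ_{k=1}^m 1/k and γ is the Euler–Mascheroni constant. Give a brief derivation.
lim = ln(9/8) + γ

By Euler-Maclaurin, H_m = ln m + γ + O(1/m). So
  H_{9n} − ln(8n) = ln(9n) + γ − ln(8n) + O(1/n)
                       = ln(9/8) + γ + O(1/n).
Hence the limit is ln(9/8) + γ.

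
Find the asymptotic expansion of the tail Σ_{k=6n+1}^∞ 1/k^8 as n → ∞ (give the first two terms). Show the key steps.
Σ_{k>6n} 1/k^8 = 1/(7 · (6n)^7) − 1/(2 · (6n)^8) + O(1/(6n)^9)

Compare to the integral: ∫_{6n}^∞ x^(−8) dx = [−x^(−7)/7]_{6n}^∞ = 1/((8−1)·(6n)^7). The Euler-Maclaurin correction adds −f(6n)/2 = −1/(2·(6n)^8). Euler-Maclaurin then gives
  Σ_{k>6n} 1/k^8 = ∫_{6n}^∞ dx/x^8 − 1/(2·(6n)^8) + O(1/(6n)^9).
(Equivalently this is ζ(8) − Σ_{k≤6n} 1/k^8.)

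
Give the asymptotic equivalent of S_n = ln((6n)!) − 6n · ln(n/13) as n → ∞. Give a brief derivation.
S_n ~ 6n · (ln 78 − 1) + O(ln n)

Stirling: ln((6n)!) = 6n ln(6n) − 6n + O(ln n).
  S_n = 6n ln(6n) − 6n − 6n ln(n/13) + O(ln n)
      = 6n ln(6n) − 6n ln n + 6n ln 13 − 6n + O(ln n)
      = 6n ln 6 + 6n ln 13 − 6n + O(ln n)
      = 6n (ln 78 − 1) + O(ln n).
Numerically ln(78) − 1 ≈ 3.3567.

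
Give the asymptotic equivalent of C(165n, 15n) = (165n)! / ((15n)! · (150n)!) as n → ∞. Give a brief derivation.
C(165n, 15n) ~ (285311670611/10000000000)^(15n) · sqrt(11/(20π·15n))

Write N = 15n. Apply Stirling to each factorial:
  (11N)! ~ sqrt(2π·11N) · (11N/e)^(11N),
  N! ~ sqrt(2π N) · (N/e)^N,
  (10N)! ~ sqrt(2π·10N) · (10N/e)^(10N).
The exponential factors combine to (11N)^(11N) / (N^N · (10N)^(10N)) = 11^(11N)/10^(10N) = (11^11/10^10)^N = (285311670611/10000000000)^N.
The square-root prefactors combine to sqrt(2π·11N) / (sqrt(2π N)·sqrt(2π·10N)) = sqrt(11 / (2π·10·N)) = sqrt(11/(20π·15n)).
Substituting N = 15n: C(165n, 15n) ~ (285311670611/10000000000)^(15n) · sqrt(11/(20π·15n)).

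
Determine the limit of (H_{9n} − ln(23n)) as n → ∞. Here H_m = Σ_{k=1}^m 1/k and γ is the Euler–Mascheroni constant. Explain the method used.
lim = ln(9/23) + γ

By Euler-Maclaurin, H_m = ln m + γ + O(1/m). So
  H_{9n} − ln(23n) = ln(9n) + γ − ln(23n) + O(1/n)
                       = ln(9/23) + γ + O(1/n).
Hence the limit is ln(9/23) + γ.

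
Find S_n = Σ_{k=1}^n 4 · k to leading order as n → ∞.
S_n ~ 2 · n^2

By integral comparison (Euler-Maclaurin), Σ_{k=1}^n 4 · k = 4 · ∫_0^n x^1 dx + O(n) = 4 · n^2/2 = 2 · n^2 + O(n). (Equivalently, Faulhaber's formula gives the same leading term.)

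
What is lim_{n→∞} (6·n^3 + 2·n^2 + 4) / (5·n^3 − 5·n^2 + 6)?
lim = 6/5

For large n the leading n^3 terms dominate both numerator and denominator. Dividing top and bottom by n^3, every other term tends to 0, leaving 6/5.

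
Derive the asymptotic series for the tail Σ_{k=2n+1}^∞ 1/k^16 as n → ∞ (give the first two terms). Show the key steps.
Σ_{k>2n} 1/k^16 = 1/(15 · (2n)^15) − 1/(2 · (2n)^16) + O(1/(2n)^17)

Compare to the integral: ∫_{2n}^∞ x^(−16) dx = [−x^(−15)/15]_{2n}^∞ = 1/((16−1)·(2n)^15). The Euler-Maclaurin correction adds −f(2n)/2 = −1/(2·(2n)^16). Euler-Maclaurin then gives
  Σ_{k>2n} 1/k^16 = ∫_{2n}^∞ dx/x^16 − 1/(2·(2n)^16) + O(1/(2n)^17).
(Equivalently this is ζ(16) − Σ_{k≤2n} 1/k^16.)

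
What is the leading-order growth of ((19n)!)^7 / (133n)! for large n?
((19n)!)^7/(133n)! ~ ((2π·19n)^(6/2) / sqrt(7)) · 7^(−7·19n)  →  0

Write N = 19n. Stirling: N! ~ sqrt(2π N)(N/e)^N and (7N)! ~ sqrt(2π·7N)·(7N/e)^(7N).
  (N!)^7/(7N)! ~ (2π N)^(7/2) (N/e)^(7N) / [sqrt(2π·7N) (7N/e)^(7N)]
     = (2π N)^(7/2) / sqrt(2π·7N) · (N/(7N))^(7N)
     = (2π N)^((7−1)/2) / sqrt(7) · 7^(−7N).
Since 7^7 > 1, the factor 7^(−7N) decays exponentially, so the ratio → 0. Substituting N = 19n gives the stated form.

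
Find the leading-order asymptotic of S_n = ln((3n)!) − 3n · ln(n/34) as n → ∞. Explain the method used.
S_n ~ 3n · (ln 102 − 1) + O(ln n)

Stirling: ln((3n)!) = 3n ln(3n) − 3n + O(ln n).
  S_n = 3n ln(3n) − 3n − 3n ln(n/34) + O(ln n)
      = 3n ln(3n) − 3n ln n + 3n ln 34 − 3n + O(ln n)
      = 3n ln 3 + 3n ln 34 − 3n + O(ln n)
      = 3n (ln 102 − 1) + O(ln n).
Numerically ln(102) − 1 ≈ 3.6250.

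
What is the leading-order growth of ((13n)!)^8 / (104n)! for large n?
((13n)!)^8/(104n)! ~ ((2π·13n)^(7/2) / sqrt(8)) · 8^(−8·13n)  →  0

Write N = 13n. Stirling: N! ~ sqrt(2π N)(N/e)^N and (8N)! ~ sqrt(2π·8N)·(8N/e)^(8N).
  (N!)^8/(8N)! ~ (2π N)^(8/2) (N/e)^(8N) / [sqrt(2π·8N) (8N/e)^(8N)]
     = (2π N)^(8/2) / sqrt(2π·8N) · (N/(8N))^(8N)
     = (2π N)^((8−1)/2) / sqrt(8) · 8^(−8N).
Since 8^8 > 1, the factor 8^(−8N) decays exponentially, so the ratio → 0. Substituting N = 13n gives the stated form.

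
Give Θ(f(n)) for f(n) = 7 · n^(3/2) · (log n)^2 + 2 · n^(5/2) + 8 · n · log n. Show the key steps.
f(n) ∈ Θ(n^(5/2))

Compare the terms by growth order. For large n, n^a · (log n)^b dominates n^a' · (log n)^b' iff a > a', or (a = a' and b > b'). Ranking the 3 terms shows the dominant one is 2 · n^(5/2). Hence f(n) ∈ Θ(n^(5/2)).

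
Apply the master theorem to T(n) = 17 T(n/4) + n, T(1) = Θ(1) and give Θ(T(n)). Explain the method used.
T(n) = Θ(n^(log_4 17))

Master theorem: compare f(n) = n to n^(log_4 17) where log_4 17 ≈ 2.044. Since 1 < log_4 17, we have f(n) = O(n^(log_4 17 − ε)) for some ε > 0 — Case 1. Hence T(n) = Θ(n^(log_4 17)).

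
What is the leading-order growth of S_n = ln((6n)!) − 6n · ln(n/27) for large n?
S_n ~ 6n · (ln 162 − 1) + O(ln n)

Stirling: ln((6n)!) = 6n ln(6n) − 6n + O(ln n).
  S_n = 6n ln(6n) − 6n − 6n ln(n/27) + O(ln n)
      = 6n ln(6n) − 6n ln n + 6n ln 27 − 6n + O(ln n)
      = 6n ln 6 + 6n ln 27 − 6n + O(ln n)
      = 6n (ln 162 − 1) + O(ln n).
Numerically ln(162) − 1 ≈ 4.0876.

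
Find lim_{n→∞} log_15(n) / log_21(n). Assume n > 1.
lim = ln(21) / ln(15) = log_15(21)

Change of base: log_15(n) = ln n / ln 15 and log_21(n) = ln n / ln 21. The ratio is (ln n / ln 15) · (ln 21 / ln n) = ln 21 / ln 15, a constant independent of n. So the limit is ln 21 / ln 15 = log_15(21).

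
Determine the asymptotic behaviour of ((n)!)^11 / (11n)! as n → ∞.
((n)!)^11/(11n)! ~ ((2π·n)^(10/2) / sqrt(11)) · 11^(−11·n)  →  0

Write N = n. Stirling: N! ~ sqrt(2π N)(N/e)^N and (11N)! ~ sqrt(2π·11N)·(11N/e)^(11N).
  (N!)^11/(11N)! ~ (2π N)^(11/2) (N/e)^(11N) / [sqrt(2π·11N) (11N/e)^(11N)]
     = (2π N)^(11/2) / sqrt(2π·11N) · (N/(11N))^(11N)
     = (2π N)^((11−1)/2) / sqrt(11) · 11^(−11N).
Since 11^11 > 1, the factor 11^(−11N) decays exponentially, so the ratio → 0. Substituting N = n gives the stated form.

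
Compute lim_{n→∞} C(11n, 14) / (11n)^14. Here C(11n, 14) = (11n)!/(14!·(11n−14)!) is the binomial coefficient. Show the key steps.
lim = 1/14! = 1/87178291200

With N = 11n → ∞: C(N, 14) / N^14 = [N(N−1)…(N−13)] / (14! · N^14) = (1/14!) · 1 · (1 − 1/(11n)) · … · (1 − 13/(11n)). Each factor → 1 as N → ∞, so the limit is 1/14! = 1/87178291200.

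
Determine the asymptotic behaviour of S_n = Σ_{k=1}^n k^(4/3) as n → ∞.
S_n ~ (3/7) · n^(7/3)

Integral comparison: Σ_{k=1}^n k^(4/3) = ∫_0^n x^(4/3) dx + O(n^(4/3)). The integral is n^(1 + 4/3) / (1 + 4/3) = n^((4+3)/3) / ((4+3)/3) = (3/7) · n^(7/3).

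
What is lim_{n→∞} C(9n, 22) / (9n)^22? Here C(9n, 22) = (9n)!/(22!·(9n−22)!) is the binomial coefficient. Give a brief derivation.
lim = 1/22! = 1/1124000727777607680000

With N = 9n → ∞: C(N, 22) / N^22 = [N(N−1)…(N−21)] / (22! · N^22) = (1/22!) · 1 · (1 − 1/(9n)) · … · (1 − 21/(9n)). Each factor → 1 as N → ∞, so the limit is 1/22! = 1/1124000727777607680000.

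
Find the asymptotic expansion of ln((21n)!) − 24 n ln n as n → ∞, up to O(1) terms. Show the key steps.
ln((21n)!) − 24 n ln n = −3 n ln n + 21(ln 21 − 1) n + (1/2) ln(2π·21n) + O(1/n)

Stirling: ln((21n)!) = 21n ln(21n) − 21n + (1/2) ln(2π·21n) + O(1/n).
Expand 21n ln(21n) = 21n (ln n + ln 21) = 21n ln n + 21n ln 21.
Subtract 24n ln n: leading term is (21 − 24) n ln n = −3 n ln n. The next term is 21n ln 21 − 21n = 21(ln 21 − 1) n. Then the (1/2) ln(2π·21n) correction.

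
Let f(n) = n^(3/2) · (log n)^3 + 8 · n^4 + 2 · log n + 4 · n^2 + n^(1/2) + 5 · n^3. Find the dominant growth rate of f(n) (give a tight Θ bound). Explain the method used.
f(n) ∈ Θ(n^4)

Compare the terms by growth order. For large n, n^a · (log n)^b dominates n^a' · (log n)^b' iff a > a', or (a = a' and b > b'). Ranking the 6 terms shows the dominant one is 8 · n^4. Hence f(n) ∈ Θ(n^4).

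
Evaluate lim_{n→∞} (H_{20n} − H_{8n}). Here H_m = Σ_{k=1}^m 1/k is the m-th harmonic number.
lim = ln(20/8) = ln(5/2)

Euler-Maclaurin gives H_m = ln m + γ + 1/(2m) + O(1/m^2). The γ and O(1/m) terms cancel in the difference:
  H_{20n} − H_{8n} = ln(20n) − ln(8n) + O(1/n) = ln(20/8) + O(1/n).
Hence the limit is ln(20/8) = ln(5/2).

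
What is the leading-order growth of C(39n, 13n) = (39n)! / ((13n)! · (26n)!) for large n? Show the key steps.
C(39n, 13n) ~ (27/4)^(13n) · sqrt(3/(4π·13n))

Write N = 13n. Apply Stirling to each factorial:
  (3N)! ~ sqrt(2π·3N) · (3N/e)^(3N),
  N! ~ sqrt(2π N) · (N/e)^N,
  (2N)! ~ sqrt(2π·2N) · (2N/e)^(2N).
The exponential factors combine to (3N)^(3N) / (N^N · (2N)^(2N)) = 3^(3N)/2^(2N) = (3^3/2^2)^N = (27/4)^N.
The square-root prefactors combine to sqrt(2π·3N) / (sqrt(2π N)·sqrt(2π·2N)) = sqrt(3 / (2π·2·N)) = sqrt(3/(4π·13n)).
Substituting N = 13n: C(39n, 13n) ~ (27/4)^(13n) · sqrt(3/(4π·13n)).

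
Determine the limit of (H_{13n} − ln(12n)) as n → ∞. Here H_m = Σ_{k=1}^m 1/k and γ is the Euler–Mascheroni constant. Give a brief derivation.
lim = ln(13/12) + γ

By Euler-Maclaurin, H_m = ln m + γ + O(1/m). So
  H_{13n} − ln(12n) = ln(13n) + γ − ln(12n) + O(1/n)
                       = ln(13/12) + γ + O(1/n).
Hence the limit is ln(13/12) + γ.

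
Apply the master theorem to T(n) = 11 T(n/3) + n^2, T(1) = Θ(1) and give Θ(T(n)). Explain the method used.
T(n) = Θ(n^(log_3 11))

Master theorem: compare f(n) = n^2 to n^(log_3 11) where log_3 11 ≈ 2.183. Since 2 < log_3 11, we have f(n) = O(n^(log_3 11 − ε)) for some ε > 0 — Case 1. Hence T(n) = Θ(n^(log_3 11)).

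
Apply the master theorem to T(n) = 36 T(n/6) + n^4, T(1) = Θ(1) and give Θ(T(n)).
T(n) = Θ(n^4)

log_6 36 ≈ 2.000. f(n) = n^4 dominates n^(log_6 36) since 4 > 2.000, and the regularity condition a·f(n/b) = 36·(n/6)^4 = (36/1296)·n^4 ≤ c·f(n) holds with c = 36/1296 ≈ 0.0278 < 1. So this is Case 3: T(n) = Θ(f(n)) = Θ(n^4).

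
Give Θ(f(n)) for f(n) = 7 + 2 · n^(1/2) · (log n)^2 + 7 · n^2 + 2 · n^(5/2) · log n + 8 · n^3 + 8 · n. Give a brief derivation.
f(n) ∈ Θ(n^3)

Compare the terms by growth order. For large n, n^a · (log n)^b dominates n^a' · (log n)^b' iff a > a', or (a = a' and b > b'). Ranking the 6 terms shows the dominant one is 8 · n^3. Hence f(n) ∈ Θ(n^3).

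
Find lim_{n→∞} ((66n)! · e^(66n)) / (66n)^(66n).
lim = ∞

Stirling: (66n)! ~ sqrt(2π·66n) · (66n/e)^(66n). Hence
  (66n)! · e^(66n) / (66n)^(66n) ~ sqrt(2π·66n) = sqrt(2π·66) · sqrt(n) → ∞.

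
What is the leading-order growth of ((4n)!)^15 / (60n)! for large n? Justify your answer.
((4n)!)^15/(60n)! ~ ((2π·4n)^(14/2) / sqrt(15)) · 15^(−15·4n)  →  0

Write N = 4n. Stirling: N! ~ sqrt(2π N)(N/e)^N and (15N)! ~ sqrt(2π·15N)·(15N/e)^(15N).
  (N!)^15/(15N)! ~ (2π N)^(15/2) (N/e)^(15N) / [sqrt(2π·15N) (15N/e)^(15N)]
     = (2π N)^(15/2) / sqrt(2π·15N) · (N/(15N))^(15N)
     = (2π N)^((15−1)/2) / sqrt(15) · 15^(−15N).
Since 15^15 > 1, the factor 15^(−15N) decays exponentially, so the ratio → 0. Substituting N = 4n gives the stated form.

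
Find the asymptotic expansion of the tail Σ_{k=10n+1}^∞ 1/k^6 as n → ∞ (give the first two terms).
Σ_{k>10n} 1/k^6 = 1/(5 · (10n)^5) − 1/(2 · (10n)^6) + O(1/(10n)^7)

Compare to the integral: ∫_{10n}^∞ x^(−6) dx = [−x^(−5)/5]_{10n}^∞ = 1/((6−1)·(10n)^5). The Euler-Maclaurin correction adds −f(10n)/2 = −1/(2·(10n)^6). Euler-Maclaurin then gives
  Σ_{k>10n} 1/k^6 = ∫_{10n}^∞ dx/x^6 − 1/(2·(10n)^6) + O(1/(10n)^7).
(Equivalently this is ζ(6) − Σ_{k≤10n} 1/k^6.)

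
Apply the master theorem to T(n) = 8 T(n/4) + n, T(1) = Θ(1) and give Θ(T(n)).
T(n) = Θ(n^(log_4 8))

Master theorem: compare f(n) = n to n^(log_4 8) where log_4 8 ≈ 1.500. Since 1 < log_4 8, we have f(n) = O(n^(log_4 8 − ε)) for some ε > 0 — Case 1. Hence T(n) = Θ(n^(log_4 8)).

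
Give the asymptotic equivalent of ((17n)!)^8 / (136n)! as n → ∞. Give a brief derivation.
((17n)!)^8/(136n)! ~ ((2π·17n)^(7/2) / sqrt(8)) · 8^(−8·17n)  →  0

Write N = 17n. Stirling: N! ~ sqrt(2π N)(N/e)^N and (8N)! ~ sqrt(2π·8N)·(8N/e)^(8N).
  (N!)^8/(8N)! ~ (2π N)^(8/2) (N/e)^(8N) / [sqrt(2π·8N) (8N/e)^(8N)]
     = (2π N)^(8/2) / sqrt(2π·8N) · (N/(8N))^(8N)
     = (2π N)^((8−1)/2) / sqrt(8) · 8^(−8N).
Since 8^8 > 1, the factor 8^(−8N) decays exponentially, so the ratio → 0. Substituting N = 17n gives the stated form.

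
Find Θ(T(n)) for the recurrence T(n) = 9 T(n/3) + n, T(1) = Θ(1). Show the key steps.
T(n) = Θ(n^2)

Master theorem: compare f(n) = n to n^(log_3 9) where log_3 9 = 2. Since 1 < log_3 9, we have f(n) = O(n^(log_3 9 − ε)) for some ε > 0 — Case 1. Hence T(n) = Θ(n^(log_3 9)) = Θ(n^2).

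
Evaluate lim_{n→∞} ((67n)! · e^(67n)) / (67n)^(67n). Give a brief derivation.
lim = ∞

Stirling: (67n)! ~ sqrt(2π·67n) · (67n/e)^(67n). Hence
  (67n)! · e^(67n) / (67n)^(67n) ~ sqrt(2π·67n) = sqrt(2π·67) · sqrt(n) → ∞.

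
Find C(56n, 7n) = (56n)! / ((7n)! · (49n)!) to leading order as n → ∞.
C(56n, 7n) ~ (16777216/823543)^(7n) · sqrt(4/(7π·7n))

Write N = 7n. Apply Stirling to each factorial:
  (8N)! ~ sqrt(2π·8N) · (8N/e)^(8N),
  N! ~ sqrt(2π N) · (N/e)^N,
  (7N)! ~ sqrt(2π·7N) · (7N/e)^(7N).
The exponential factors combine to (8N)^(8N) / (N^N · (7N)^(7N)) = 8^(8N)/7^(7N) = (8^8/7^7)^N = (16777216/823543)^N.
The square-root prefactors combine to sqrt(2π·8N) / (sqrt(2π N)·sqrt(2π·7N)) = sqrt(8 / (2π·7·N)) = sqrt(4/(7π·7n)).
Substituting N = 7n: C(56n, 7n) ~ (16777216/823543)^(7n) · sqrt(4/(7π·7n)).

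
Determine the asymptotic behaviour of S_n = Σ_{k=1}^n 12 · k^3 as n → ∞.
S_n ~ 3 · n^4

By integral comparison (Euler-Maclaurin), Σ_{k=1}^n 12 · k^3 = 12 · ∫_0^n x^3 dx + O(n^3) = 12 · n^4/4 = 3 · n^4 + O(n^3). (Equivalently, Faulhaber's formula gives the same leading term.)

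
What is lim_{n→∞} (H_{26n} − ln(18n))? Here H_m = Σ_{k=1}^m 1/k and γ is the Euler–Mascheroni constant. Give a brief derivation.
lim = ln(13/9) + γ

By Euler-Maclaurin, H_m = ln m + γ + O(1/m). So
  H_{26n} − ln(18n) = ln(26n) + γ − ln(18n) + O(1/n)
                       = ln(26/18) + γ + O(1/n).
Hence the limit is ln(26/18) + γ (= ln(13/9)).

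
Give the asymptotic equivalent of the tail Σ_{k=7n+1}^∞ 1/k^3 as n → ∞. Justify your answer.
Σ_{k>7n} 1/k^3 ~ 1/(2 · (7n)^2)

Compare to the integral: ∫_{7n}^∞ x^(−3) dx = [−x^(−2)/2]_{7n}^∞ = 1/((3−1)·(7n)^2). Euler-Maclaurin then gives
  Σ_{k>7n} 1/k^3 = ∫_{7n}^∞ dx/x^3 − 1/(2·(7n)^3) + O(1/(7n)^4).
(Equivalently this is ζ(3) − Σ_{k≤7n} 1/k^3.)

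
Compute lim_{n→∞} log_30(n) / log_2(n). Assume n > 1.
lim = ln(2) / ln(30) = log_30(2)

Change of base: log_30(n) = ln n / ln 30 and log_2(n) = ln n / ln 2. The ratio is (ln n / ln 30) · (ln 2 / ln n) = ln 2 / ln 30, a constant independent of n. So the limit is ln 2 / ln 30 = log_30(2).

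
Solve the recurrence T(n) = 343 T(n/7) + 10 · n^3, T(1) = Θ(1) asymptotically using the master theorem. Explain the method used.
T(n) = Θ(n^3 log n)

log_7 343 = 3, and f(n) = 10 · n^3 = Θ(n^(log_7 343)). This is Case 2 of the master theorem: T(n) = Θ(f(n) · log n) = Θ(n^3 log n).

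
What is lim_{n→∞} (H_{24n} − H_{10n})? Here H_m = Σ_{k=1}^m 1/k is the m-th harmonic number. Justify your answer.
lim = ln(24/10) = ln(12/5)

Euler-Maclaurin gives H_m = ln m + γ + 1/(2m) + O(1/m^2). The γ and O(1/m) terms cancel in the difference:
  H_{24n} − H_{10n} = ln(24n) − ln(10n) + O(1/n) = ln(24/10) + O(1/n).
Hence the limit is ln(24/10) = ln(12/5).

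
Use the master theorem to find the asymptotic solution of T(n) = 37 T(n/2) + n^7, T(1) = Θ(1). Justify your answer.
T(n) = Θ(n^7)

log_2 37 ≈ 5.209. f(n) = n^7 dominates n^(log_2 37) since 7 > 5.209, and the regularity condition a·f(n/b) = 37·(n/2)^7 = (37/128)·n^7 ≤ c·f(n) holds with c = 37/128 ≈ 0.289 < 1. So this is Case 3: T(n) = Θ(f(n)) = Θ(n^7).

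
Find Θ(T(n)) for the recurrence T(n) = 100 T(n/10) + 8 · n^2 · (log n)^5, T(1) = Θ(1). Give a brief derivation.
T(n) = Θ(n^2 · (log n)^6)

Here log_10 100 = 2 and f(n) = 8 · n^2 · (log n)^5 = Θ(n^(log_10 100) · (log n)^5). This is the extended Case 2 of the master theorem (f matches the critical exponent up to log factors), giving T(n) = Θ(n^(log_10 100) · (log n)^(5+1)) = Θ(n^2 · (log n)^6).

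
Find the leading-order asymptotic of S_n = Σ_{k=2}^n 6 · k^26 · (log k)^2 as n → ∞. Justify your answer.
S_n ~ 2 · n^27 · (log n)^2 / 9

By integral comparison, S_n = ∫_1^n 6 · x^26 · (log x)^2 dx + O(n^26 · (log n)^2). For the integral, the leading term of ∫_1^n x^26 (log x)^2 dx is n^27/27 · (log n)^2 (by repeated integration by parts; each step lowers the log-exponent and produces a relatively O(1/log n) correction). Hence S_n ~ 2 · n^27 · (log n)^2 / 9.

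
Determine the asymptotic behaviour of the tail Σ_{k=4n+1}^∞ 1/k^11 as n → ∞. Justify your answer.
Σ_{k>4n} 1/k^11 ~ 1/(10 · (4n)^10)

Compare to the integral: ∫_{4n}^∞ x^(−11) dx = [−x^(−10)/10]_{4n}^∞ = 1/((11−1)·(4n)^10). Euler-Maclaurin then gives
  Σ_{k>4n} 1/k^11 = ∫_{4n}^∞ dx/x^11 − 1/(2·(4n)^11) + O(1/(4n)^12).
(Equivalently this is ζ(11) − Σ_{k≤4n} 1/k^11.)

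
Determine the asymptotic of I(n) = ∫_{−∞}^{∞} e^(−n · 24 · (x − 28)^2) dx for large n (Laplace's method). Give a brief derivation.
I(n) = sqrt(π/(24n))

Here φ(x) = 24 · (x − 28)^2 has its unique minimum at x* = 28 with φ(x*) = 0 and φ''(x*) = 48. Laplace's method gives
  I(n) ~ e^(−n φ(x*)) · sqrt(2π / (n · φ''(x*))) = sqrt(2π / (48n)) = sqrt(π/(24n)).
This is exact: substituting u = (x − 28)·sqrt(24n) gives I(n) = (1/sqrt(24n)) ∫_{−∞}^{∞} e^(−u^2) du = sqrt(π/(24n)).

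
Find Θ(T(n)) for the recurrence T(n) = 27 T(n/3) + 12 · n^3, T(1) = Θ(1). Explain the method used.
T(n) = Θ(n^3 log n)

log_3 27 = 3, and f(n) = 12 · n^3 = Θ(n^(log_3 27)). This is Case 2 of the master theorem: T(n) = Θ(f(n) · log n) = Θ(n^3 log n).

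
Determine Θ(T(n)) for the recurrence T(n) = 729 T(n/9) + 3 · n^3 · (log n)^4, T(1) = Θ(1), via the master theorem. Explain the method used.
T(n) = Θ(n^3 · (log n)^5)

Here log_9 729 = 3 and f(n) = 3 · n^3 · (log n)^4 = Θ(n^(log_9 729) · (log n)^4). This is the extended Case 2 of the master theorem (f matches the critical exponent up to log factors), giving T(n) = Θ(n^(log_9 729) · (log n)^(4+1)) = Θ(n^3 · (log n)^5).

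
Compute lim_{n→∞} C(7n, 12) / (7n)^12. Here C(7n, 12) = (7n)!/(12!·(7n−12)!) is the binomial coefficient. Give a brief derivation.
lim = 1/12! = 1/479001600

With N = 7n → ∞: C(N, 12) / N^12 = [N(N−1)…(N−11)] / (12! · N^12) = (1/12!) · 1 · (1 − 1/(7n)) · … · (1 − 11/(7n)). Each factor → 1 as N → ∞, so the limit is 1/12! = 1/479001600.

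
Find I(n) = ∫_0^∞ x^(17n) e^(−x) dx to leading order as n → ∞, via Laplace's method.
I(n) ~ sqrt(2π·17n) · (17n/e)^(17n)

Write the integrand as exp(17n ln x − x) and set f(x) = 17n ln x − x. Then f'(x) = 17n/x − 1 = 0 at x* = 17n, and f''(x*) = −17n/x*^2 = −1/(17n). Laplace's method (interior maximum) gives
  I(n) ~ e^(f(x*)) · sqrt(2π / |f''(x*)|)
        = exp(17n ln(17n) − 17n) · sqrt(2π · 17n)
        = (17n)^(17n) e^(−17n) · sqrt(2π·17n)
        = sqrt(2π·17n) · (17n/e)^(17n).
This matches Γ(17n+1) with Stirling applied to Γ.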